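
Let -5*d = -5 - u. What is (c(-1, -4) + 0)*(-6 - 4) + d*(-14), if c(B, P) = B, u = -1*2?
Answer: 8/5 ≈ 1.6000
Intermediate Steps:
u = -2
d = ⅗ (d = -(-5 - 1*(-2))/5 = -(-5 + 2)/5 = -⅕*(-3) = ⅗ ≈ 0.60000)
(c(-1, -4) + 0)*(-6 - 4) + d*(-14) = (-1 + 0)*(-6 - 4) + (⅗)*(-14) = -1*(-10) - 42/5 = 10 - 42/5 = 8/5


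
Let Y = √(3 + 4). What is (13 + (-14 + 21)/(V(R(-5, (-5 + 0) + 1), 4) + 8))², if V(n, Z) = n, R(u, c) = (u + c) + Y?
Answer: 1892/9 + 595*√7/18 ≈ 297.68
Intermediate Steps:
Y = √7 ≈ 2.6458
R(u, c) = c + u + √7 (R(u, c) = (u + c) + √7 = (c + u) + √7 = c + u + √7)
(13 + (-14 + 21)/(V(R(-5, (-5 + 0) + 1), 4) + 8))² = (13 + (-14 + 21)/((((-5 + 0) + 1) - 5 + √7) + 8))² = (13 + 7/(((-5 + 1) - 5 + √7) + 8))² = (13 + 7/((-4 - 5 + √7) + 8))² = (13 + 7/((-9 + √7) + 8))² = (13 + 7/(-1 + √7))²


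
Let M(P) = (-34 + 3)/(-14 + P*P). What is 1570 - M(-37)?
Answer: 2127381/1355 ≈ 1570.0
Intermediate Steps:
M(P) = -31/(-14 + P²)
1570 - M(-37) = 1570 - (-31)/(-14 + (-37)²) = 1570 - (-31)/(-14 + 1369) = 1570 - (-31)/1355 = 1570 - 1*(-31/1355) = 1570 + 31/1355 = 2127381/1355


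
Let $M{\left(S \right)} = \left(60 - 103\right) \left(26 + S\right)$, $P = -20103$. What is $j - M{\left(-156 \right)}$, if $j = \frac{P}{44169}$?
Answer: $- \frac{82308271}{14723} \approx -5590.5$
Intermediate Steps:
$M{\left(S \right)} = -1118 - 43 S$ ($M{\left(S \right)} = - 43 \left(26 + S\right) = -1118 - 43 S$)
$j = - \frac{6701}{14723}$ ($j = - \frac{20103}{44169} = \left(-20103\right) \frac{1}{44169} = - \frac{6701}{14723} \approx -0.45514$)
$j - M{\left(-156 \right)} = - \frac{6701}{14723} - \left(-1118 - -6708\right) = - \frac{6701}{14723} - \left(-1118 + 6708\right) = - \frac{6701}{14723} - 5590 = - \frac{82308271}{14723}$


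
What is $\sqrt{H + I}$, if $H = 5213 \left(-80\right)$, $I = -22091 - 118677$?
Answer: $4 i \sqrt{34863} \approx 746.87 i$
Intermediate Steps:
$I = -140768$
$H = -417040$
$\sqrt{H + I} = \sqrt{-417040 - 140768} = \sqrt{-557808} = 4 i \sqrt{34863}$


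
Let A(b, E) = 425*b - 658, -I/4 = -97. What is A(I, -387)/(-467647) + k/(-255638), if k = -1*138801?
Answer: 22923374851/119548343786 ≈ 0.19175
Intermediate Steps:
I = 388 (I = -4*(-97) = 388)
k = -138801
A(b, E) = -658 + 425*b
A(I, -387)/(-467647) + k/(-255638) = (-658 + 425*388)/(-467647) - 138801/(-255638) = (-658 + 164900)*(-1/467647) - 138801*(-1/255638) = 164242*(-1/467647) + 138801/255638 = -164242/467647 + 138801/255638 = 22923374851/119548343786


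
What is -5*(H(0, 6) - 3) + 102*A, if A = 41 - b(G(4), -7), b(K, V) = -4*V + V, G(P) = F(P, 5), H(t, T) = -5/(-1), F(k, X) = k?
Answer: 2030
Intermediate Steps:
H(t, T) = 5 (H(t, T) = -5*(-1) = 5)
G(P) = P
b(K, V) = -3*V
A = 20 (A = 41 - (-3)*(-7) = 41 - 1*21 = 41 - 21 = 20)
-5*(H(0, 6) - 3) + 102*A = -5*(5 - 3) + 102*20 = -5*2 + 2040 = -10 + 2040 = 2030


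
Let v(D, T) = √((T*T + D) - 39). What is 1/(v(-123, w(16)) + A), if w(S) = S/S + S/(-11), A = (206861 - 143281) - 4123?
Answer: 7194297/427751336306 - 11*I*√19577/427751336306 ≈ 1.6819e-5 - 3.5981e-9*I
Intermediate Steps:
A = 59457 (A = 63580 - 4123 = 59457)
w(S) = 1 - S/11 (w(S) = 1 + S*(-1/11) = 1 - S/11)
v(D, T) = √(-39 + D + T²) (v(D, T) = √((T² + D) - 39) = √((D + T²) - 39) = √(-39 + D + T²))
1/(v(-123, w(16)) + A) = 1/(√(-39 - 123 + (1 - 1/11*16)²) + 59457) = 1/(√(-39 - 123 + (1 - 16/11)²) + 59457) = 1/(√(-39 - 123 + (-5/11)²) + 59457) = 1/(√(-39 - 123 + 25/121) + 59457) = 1/(√(-19577/121) + 59457) = 1/(I*√19577/11 + 59457) = 1/(59457 + I*√19577/11)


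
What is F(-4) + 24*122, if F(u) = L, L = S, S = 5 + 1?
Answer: 2934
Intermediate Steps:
S = 6
L = 6
F(u) = 6
F(-4) + 24*122 = 6 + 24*122 = 6 + 2928 = 2934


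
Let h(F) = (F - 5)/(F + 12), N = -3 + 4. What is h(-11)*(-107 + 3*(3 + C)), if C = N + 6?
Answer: 1232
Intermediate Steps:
N = 1
h(F) = (-5 + F)/(12 + F)
C = 7 (C = 1 + 6 = 7)
h(-11)*(-107 + 3*(3 + C)) = ((-5 - 11)/(12 - 11))*(-107 + 3*(3 + 7)) = (-16/1)*(-107 + 3*10) = (1*(-16))*(-107 + 30) = -16*(-77) = 1232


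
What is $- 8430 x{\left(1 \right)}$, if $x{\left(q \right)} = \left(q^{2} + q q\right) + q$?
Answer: $-25290$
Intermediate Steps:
$x{\left(q \right)} = q + 2 q^{2}$ ($x{\left(q \right)} = \left(q^{2} + q^{2}\right) + q = 2 q^{2} + q = q + 2 q^{2}$)
$- 8430 x{\left(1 \right)} = - 8430 \cdot 1 \left(1 + 2 \cdot 1\right) = - 8430 \cdot 1 \left(1 + 2\right) = - 8430 \cdot 1 \cdot 3 = \left(-8430\right) 3 = -25290$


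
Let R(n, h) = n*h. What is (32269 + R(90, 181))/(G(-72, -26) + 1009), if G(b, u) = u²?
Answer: 48559/1685 ≈ 28.818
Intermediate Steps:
R(n, h) = h*n
(32269 + R(90, 181))/(G(-72, -26) + 1009) = (32269 + 181*90)/((-26)² + 1009) = (32269 + 16290)/(676 + 1009) = 48559/1685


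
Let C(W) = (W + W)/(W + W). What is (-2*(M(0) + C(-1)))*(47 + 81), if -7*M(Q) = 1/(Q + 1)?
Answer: -1536/7 ≈ -219.43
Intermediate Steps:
C(W) = 1 (C(W) = (2*W)/((2*W)) = (2*W)*(1/(2*W)) = 1)
M(Q) = -1/(7*(1 + Q)) (M(Q) = -1/(7*(Q + 1)) = -1/(7*(1 + Q)))
(-2*(M(0) + C(-1)))*(47 + 81) = (-2*(-1/(7 + 7*0) + 1))*(47 + 81) = -2*(-1/(7 + 0) + 1)*128 = -2*(-1/7 + 1)*128 = -2*(-1*⅐ + 1)*128 = -2*(-⅐ + 1)*128 = -2*6/7*128 = -12/7*128 = -1536/7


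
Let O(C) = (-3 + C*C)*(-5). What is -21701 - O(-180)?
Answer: 140284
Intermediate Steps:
O(C) = 15 - 5*C² (O(C) = (-3 + C²)*(-5) = 15 - 5*C²)
-21701 - O(-180) = -21701 - (15 - 5*(-180)²) = -21701 - (15 - 5*32400) = -21701 - (15 - 162000) = -21701 - 1*(-161985) = -21701 + 161985 = 140284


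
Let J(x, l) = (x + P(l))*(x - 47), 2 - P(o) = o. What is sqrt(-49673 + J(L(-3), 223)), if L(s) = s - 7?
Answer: I*sqrt(36506) ≈ 191.07*I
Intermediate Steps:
P(o) = 2 - o
L(s) = -7 + s
J(x, l) = (-47 + x)*(2 + x - l) (J(x, l) = (x + (2 - l))*(x - 47) = (2 + x - l)*(-47 + x) = (-47 + x)*(2 + x - l))
sqrt(-49673 + J(L(-3), 223)) = sqrt(-49673 + (-94 + (-7 - 3)**2 - 45*(-7 - 3) + 47*223 - 1*223*(-7 - 3))) = sqrt(-49673 + (-94 + (-10)**2 - 45*(-10) + 10481 - 1*223*(-10))) = sqrt(-49673 + (-94 + 100 + 450 + 10481 + 2230)) = sqrt(-49673 + 13167) = sqrt(-36506) = I*sqrt(36506)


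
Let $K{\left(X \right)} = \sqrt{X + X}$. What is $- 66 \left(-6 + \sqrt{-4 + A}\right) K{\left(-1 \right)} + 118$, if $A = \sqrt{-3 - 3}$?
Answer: $118 + 66 i \sqrt{2} \left(6 - \sqrt{-4 + i \sqrt{6}}\right) \approx 312.56 + 505.19 i$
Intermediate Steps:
$K{\left(X \right)} = \sqrt{2} \sqrt{X}$ ($K{\left(X \right)} = \sqrt{2 X} = \sqrt{2} \sqrt{X}$)
$A = i \sqrt{6}$ ($A = \sqrt{-6} = i \sqrt{6} \approx 2.4495 i$)
$- 66 \left(-6 + \sqrt{-4 + A}\right) K{\left(-1 \right)} + 118 = - 66 \left(-6 + \sqrt{-4 + i \sqrt{6}}\right) \sqrt{2} \sqrt{-1} + 118 = - 66 \left(-6 + \sqrt{-4 + i \sqrt{6}}\right) \sqrt{2} i + 118 = - 66 \left(-6 + \sqrt{-4 + i \sqrt{6}}\right) i \sqrt{2} + 118 = - 66 i \sqrt{2} \left(-6 + \sqrt{-4 + i \sqrt{6}}\right) + 118 = 118 - 66 i \sqrt{2} \left(-6 + \sqrt{-4 + i \sqrt{6}}\right)$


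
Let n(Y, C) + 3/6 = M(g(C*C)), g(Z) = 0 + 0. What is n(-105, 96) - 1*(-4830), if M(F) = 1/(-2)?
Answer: 4829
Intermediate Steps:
g(Z) = 0
M(F) = -1/2
n(Y, C) = -1 (n(Y, C) = -1/2 - 1/2 = -1)
n(-105, 96) - 1*(-4830) = -1 - 1*(-4830) = -1 + 4830 = 4829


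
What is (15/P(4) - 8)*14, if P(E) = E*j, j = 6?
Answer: -413/4 ≈ -103.25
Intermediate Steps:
P(E) = 6*E (P(E) = E*6 = 6*E)
(15/P(4) - 8)*14 = (15/((6*4)) - 8)*14 = (15/24 - 8)*14 = (15*(1/24) - 8)*14 = (5/8 - 8)*14 = -59/8*14 = -413/4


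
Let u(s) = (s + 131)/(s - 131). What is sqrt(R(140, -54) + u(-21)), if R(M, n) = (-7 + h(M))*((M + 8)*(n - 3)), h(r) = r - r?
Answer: sqrt(85270043)/38 ≈ 243.00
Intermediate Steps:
h(r) = 0
u(s) = (131 + s)/(-131 + s)
R(M, n) = -7*(-3 + n)*(8 + M) (R(M, n) = (-7 + 0)*((M + 8)*(n - 3)) = -7*(8 + M)*(-3 + n) = -7*(-3 + n)*(8 + M))
sqrt(R(140, -54) + u(-21)) = sqrt((168 - 56*(-54) + 21*140 - 7*140*(-54)) + (131 - 21)/(-131 - 21)) = sqrt((168 + 3024 + 2940 + 52920) + 110/(-152)) = sqrt(59052 - 1/152*110) = sqrt(59052 - 55/76) = sqrt(4487897/76) = sqrt(85270043)/38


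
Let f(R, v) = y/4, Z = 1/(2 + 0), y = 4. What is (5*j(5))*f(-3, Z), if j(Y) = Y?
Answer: 25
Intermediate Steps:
Z = ½ (Z = 1/2 = ½ ≈ 0.50000)
f(R, v) = 1 (f(R, v) = 4/4 = 4*(¼) = 1)
(5*j(5))*f(-3, Z) = (5*5)*1 = 25*1 = 25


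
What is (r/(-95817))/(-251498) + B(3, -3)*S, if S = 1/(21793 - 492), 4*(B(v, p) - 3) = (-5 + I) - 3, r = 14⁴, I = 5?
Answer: 6475095637/60389046368196 ≈ 0.00010722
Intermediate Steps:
r = 38416
B(v, p) = 9/4 (B(v, p) = 3 + ((-5 + 5) - 3)/4 = 3 + (0 - 3)/4 = 3 + (¼)*(-3) = 3 - ¾ = 9/4)
S = 1/21301 ≈ 4.6946e-5
(r/(-95817))/(-251498) + B(3, -3)*S = (38416/(-95817))/(-251498) + (9/4)*(1/21301) = (38416*(-1/95817))*(-1/251498) + 9/85204 = -38416/95817*(-1/251498) + 9/85204 = 19208/12048891933 + 9/85204 = 6475095637/60389046368196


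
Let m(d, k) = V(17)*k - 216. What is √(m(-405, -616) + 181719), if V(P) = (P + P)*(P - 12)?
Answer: 7*√1567 ≈ 277.10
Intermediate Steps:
V(P) = 2*P*(-12 + P) (V(P) = (2*P)*(-12 + P) = 2*P*(-12 + P))
m(d, k) = -216 + 170*k (m(d, k) = (2*17*(-12 + 17))*k - 216 = (2*17*5)*k - 216 = 170*k - 216 = -216 + 170*k)
√(m(-405, -616) + 181719) = √((-216 + 170*(-616)) + 181719) = √((-216 - 104720) + 181719) = √(-104936 + 181719) = √76783 = 7*√1567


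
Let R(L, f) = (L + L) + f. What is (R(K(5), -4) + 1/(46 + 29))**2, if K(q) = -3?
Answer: 561001/5625 ≈ 99.734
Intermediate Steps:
R(L, f) = f + 2*L (R(L, f) = 2*L + f = f + 2*L)
(R(K(5), -4) + 1/(46 + 29))**2 = ((-4 + 2*(-3)) + 1/(46 + 29))**2 = ((-4 - 6) + 1/75)**2 = (-10 + 1/75)**2 = (-749/75)**2 = 561001/5625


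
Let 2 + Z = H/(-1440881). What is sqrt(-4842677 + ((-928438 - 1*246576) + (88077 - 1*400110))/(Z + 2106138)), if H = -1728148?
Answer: I*sqrt(38579560814743909150438915665)/89255678646 ≈ 2200.6*I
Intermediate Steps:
Z = -1153614/1440881 (Z = -2 - 1728148/(-1440881) = -2 - 1728148*(-1/1440881) = -2 + 1728148/1440881 = -1153614/1440881 ≈ -0.80063)
sqrt(-4842677 + ((-928438 - 1*246576) + (88077 - 1*400110))/(Z + 2106138)) = sqrt(-4842677 + ((-928438 - 1*246576) + (88077 - 1*400110))/(-1153614/1440881 + 2106138)) = sqrt(-4842677 + ((-928438 - 246576) + (88077 - 400110))/(3034693073964/1440881)) = sqrt(-4842677 + (-1175014 - 312033)*(1440881/3034693073964)) = sqrt(-4842677 - 1487047*1440881/3034693073964) = sqrt(-4842677 - 2142657768407/3034693073964) = sqrt(-14696040494002530035/3034693073964) = I*sqrt(38579560814743909150438915665)/89255678646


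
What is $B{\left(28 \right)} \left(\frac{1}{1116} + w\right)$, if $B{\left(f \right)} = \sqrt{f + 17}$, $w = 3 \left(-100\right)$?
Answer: $- \frac{334799 \sqrt{5}}{372} \approx -2012.5$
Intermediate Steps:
$w = -300$
$B{\left(f \right)} = \sqrt{17 + f}$
$B{\left(28 \right)} \left(\frac{1}{1116} + w\right) = \sqrt{17 + 28} \left(\frac{1}{1116} - 300\right) = \sqrt{45} \left(\frac{1}{1116} - 300\right) = 3 \sqrt{5} \left(- \frac{334799}{1116}\right) = - \frac{334799 \sqrt{5}}{372}$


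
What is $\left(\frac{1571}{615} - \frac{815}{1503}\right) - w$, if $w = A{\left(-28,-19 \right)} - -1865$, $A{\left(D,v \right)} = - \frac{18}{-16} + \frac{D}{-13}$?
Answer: $- \frac{59802573031}{32043960} \approx -1866.3$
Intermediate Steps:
$A{\left(D,v \right)} = \frac{9}{8} - \frac{D}{13}$ ($A{\left(D,v \right)} = \left(-18\right) \left(- \frac{1}{16}\right) + D \left(- \frac{1}{13}\right) = \frac{9}{8} - \frac{D}{13}$)
$w = \frac{194301}{104}$ ($w = \left(\frac{9}{8} - - \frac{28}{13}\right) - -1865 = \left(\frac{9}{8} + \frac{28}{13}\right) + 1865 = \frac{341}{104} + 1865 = \frac{194301}{104} \approx 1868.3$)
$\left(\frac{1571}{615} - \frac{815}{1503}\right) - w = \left(\frac{1571}{615} - \frac{815}{1503}\right) - \frac{194301}{104} = \frac{619996}{308115} - \frac{194301}{104} = - \frac{59802573031}{32043960}$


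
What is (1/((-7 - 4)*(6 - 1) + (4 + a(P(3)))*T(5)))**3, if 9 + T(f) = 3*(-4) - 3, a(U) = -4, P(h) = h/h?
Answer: -1/166375 ≈ -6.0105e-6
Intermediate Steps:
P(h) = 1
T(f) = -24 (T(f) = -9 + (3*(-4) - 3) = -9 + (-12 - 3) = -9 - 15 = -24)
(1/((-7 - 4)*(6 - 1) + (4 + a(P(3)))*T(5)))**3 = (1/((-7 - 4)*(6 - 1) + (4 - 4)*(-24)))**3 = (1/(-11*5 + 0*(-24)))**3 = (1/(-55 + 0))**3 = (1/(-55))**3 = (-1/55)**3 = -1/166375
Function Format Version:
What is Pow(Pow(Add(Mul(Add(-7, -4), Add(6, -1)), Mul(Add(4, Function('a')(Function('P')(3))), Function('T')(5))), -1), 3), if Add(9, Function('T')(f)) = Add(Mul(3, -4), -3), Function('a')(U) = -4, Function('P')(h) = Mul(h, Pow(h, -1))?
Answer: Rational(-1, 166375) ≈ -6.0105e-6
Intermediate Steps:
Function('P')(h) = 1
Function('T')(f) = -24 (Function('T')(f) = Add(-9, Add(Mul(3, -4), -3)) = Add(-9, Add(-12, -3)) = Add(-9, -15) = -24)
Pow(Pow(Add(Mul(Add(-7, -4), Add(6, -1)), Mul(Add(4, Function('a')(Function('P')(3))), Function('T')(5))), -1), 3) = Pow(Pow(Add(Mul(Add(-7, -4), Add(6, -1)), Mul(Add(4, -4), -24)), -1), 3) = Pow(Pow(Add(Mul(-11, 5), Mul(0, -24)), -1), 3) = Pow(Pow(Add(-55, 0), -1), 3) = Pow(Pow(-55, -1), 3) = Pow(Rational(-1, 55), 3) = Rational(-1, 166375)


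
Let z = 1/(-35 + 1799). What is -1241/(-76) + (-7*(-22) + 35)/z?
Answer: 25339337/76 ≈ 3.3341e+5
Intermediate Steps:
z = 1/1764 ≈ 0.00056689
-1241/(-76) + (-7*(-22) + 35)/z = -1241/(-76) + (-7*(-22) + 35)/(1/1764) = -1241*(-1/76) + (154 + 35)*1764 = 1241/76 + 189*1764 = 1241/76 + 333396 = 25339337/76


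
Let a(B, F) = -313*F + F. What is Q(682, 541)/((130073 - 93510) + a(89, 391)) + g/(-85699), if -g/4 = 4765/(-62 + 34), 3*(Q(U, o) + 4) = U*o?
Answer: -222551729905/153744777291 ≈ -1.4475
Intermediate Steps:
a(B, F) = -312*F
Q(U, o) = -4 + U*o/3 (Q(U, o) = -4 + (U*o)/3 = -4 + U*o/3)
g = 4765/7 (g = -4*4765/(-62 + 34) = -4*4765/(-28) = -(-1)*4765/7 = -4*(-4765/28) = 4765/7 ≈ 680.71)
Q(682, 541)/((130073 - 93510) + a(89, 391)) + g/(-85699) = (-4 + (⅓)*682*541)/((130073 - 93510) - 312*391) + (4765/7)/(-85699) = (-4 + 368962/3)/(36563 - 121992) + (4765/7)*(-1/85699) = (368950/3)/(-85429) - 4765/599893 = (368950/3)*(-1/85429) - 4765/599893 = -368950/256287 - 4765/599893 = -222551729905/153744777291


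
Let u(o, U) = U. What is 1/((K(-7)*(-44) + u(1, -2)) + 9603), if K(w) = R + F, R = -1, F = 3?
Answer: 1/9513 ≈ 0.00010512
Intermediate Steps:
K(w) = 2 (K(w) = -1 + 3 = 2)
1/((K(-7)*(-44) + u(1, -2)) + 9603) = 1/((2*(-44) - 2) + 9603) = 1/((-88 - 2) + 9603) = 1/(-90 + 9603) = 1/9513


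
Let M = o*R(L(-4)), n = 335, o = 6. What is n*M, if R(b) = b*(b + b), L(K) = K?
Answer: 64320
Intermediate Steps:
R(b) = 2*b² (R(b) = b*(2*b) = 2*b²)
M = 192 (M = 6*(2*(-4)²) = 6*(2*16) = 6*32 = 192)
n*M = 335*192 = 64320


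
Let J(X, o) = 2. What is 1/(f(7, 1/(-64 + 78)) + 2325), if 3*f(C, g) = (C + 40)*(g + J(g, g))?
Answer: 42/99013 ≈ 0.00042419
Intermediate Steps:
f(C, g) = (2 + g)*(40 + C)/3 (f(C, g) = ((C + 40)*(g + 2))/3 = ((40 + C)*(2 + g))/3 = ((2 + g)*(40 + C))/3 = (2 + g)*(40 + C)/3)
1/(f(7, 1/(-64 + 78)) + 2325) = 1/((80/3 + (2/3)*7 + 40/(3*(-64 + 78)) + (1/3)*7/(-64 + 78)) + 2325) = 1/((80/3 + 14/3 + (40/3)/14 + (1/3)*7/14) + 2325) = 1/((80/3 + 14/3 + (40/3)*(1/14) + (1/3)*7*(1/14)) + 2325) = 1/((80/3 + 14/3 + 20/21 + 1/6) + 2325) = 1/(1363/42 + 2325) = 1/(99013/42) = 42/99013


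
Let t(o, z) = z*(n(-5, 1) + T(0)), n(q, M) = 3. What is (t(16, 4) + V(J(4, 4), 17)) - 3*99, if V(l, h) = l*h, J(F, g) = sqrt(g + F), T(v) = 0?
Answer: -285 + 34*sqrt(2) ≈ -236.92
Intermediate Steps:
J(F, g) = sqrt(F + g)
t(o, z) = 3*z (t(o, z) = z*(3 + 0) = z*3 = 3*z)
V(l, h) = h*l
(t(16, 4) + V(J(4, 4), 17)) - 3*99 = (3*4 + 17*sqrt(4 + 4)) - 3*99 = (12 + 17*sqrt(8)) - 297 = (12 + 17*(2*sqrt(2))) - 297 = (12 + 34*sqrt(2)) - 297 = -285 + 34*sqrt(2)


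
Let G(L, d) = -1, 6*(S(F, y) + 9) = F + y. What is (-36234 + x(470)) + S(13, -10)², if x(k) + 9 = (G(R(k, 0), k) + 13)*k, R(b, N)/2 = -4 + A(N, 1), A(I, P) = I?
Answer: -122123/4 ≈ -30531.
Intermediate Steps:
S(F, y) = -9 + F/6 + y/6 (S(F, y) = -9 + (F + y)/6 = -9 + (F/6 + y/6) = -9 + F/6 + y/6)
R(b, N) = -8 + 2*N (R(b, N) = 2*(-4 + N) = -8 + 2*N)
x(k) = -9 + 12*k (x(k) = -9 + (-1 + 13)*k = -9 + 12*k)
(-36234 + x(470)) + S(13, -10)² = (-36234 + (-9 + 12*470)) + (-9 + (⅙)*13 + (⅙)*(-10))² = (-36234 + (-9 + 5640)) + (-9 + 13/6 - 5/3)² = (-36234 + 5631) + (-17/2)² = -30603 + 289/4 = -122123/4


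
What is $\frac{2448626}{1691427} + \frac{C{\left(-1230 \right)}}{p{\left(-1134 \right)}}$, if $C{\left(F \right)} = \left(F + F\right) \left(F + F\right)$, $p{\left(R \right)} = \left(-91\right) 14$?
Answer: $- \frac{5116360041838}{1077438999} \approx -4748.6$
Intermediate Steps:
$p{\left(R \right)} = -1274$
$C{\left(F \right)} = 4 F^{2}$ ($C{\left(F \right)} = 2 F 2 F = 4 F^{2}$)
$\frac{2448626}{1691427} + \frac{C{\left(-1230 \right)}}{p{\left(-1134 \right)}} = \frac{2448626}{1691427} + \frac{4 \left(-1230\right)^{2}}{-1274} = 2448626 \cdot \frac{1}{1691427} + 4 \cdot 1512900 \left(- \frac{1}{1274}\right) = \frac{2448626}{1691427} + 6051600 \left(- \frac{1}{1274}\right) = \frac{2448626}{1691427} - \frac{3025800}{637} = - \frac{5116360041838}{1077438999}$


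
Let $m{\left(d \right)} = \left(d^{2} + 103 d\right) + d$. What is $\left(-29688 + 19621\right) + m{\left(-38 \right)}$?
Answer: $-12575$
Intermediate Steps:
$m{\left(d \right)} = d^{2} + 104 d$
$\left(-29688 + 19621\right) + m{\left(-38 \right)} = \left(-29688 + 19621\right) - 38 \left(104 - 38\right) = -10067 - 2508 = -12575$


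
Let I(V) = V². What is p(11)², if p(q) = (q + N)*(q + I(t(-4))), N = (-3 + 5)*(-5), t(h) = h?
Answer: 729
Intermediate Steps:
N = -10 (N = 2*(-5) = -10)
p(q) = (-10 + q)*(16 + q) (p(q) = (q - 10)*(q + (-4)²) = (-10 + q)*(q + 16) = (-10 + q)*(16 + q))
p(11)² = (-160 + 11² + 6*11)² = (-160 + 121 + 66)² = 27² = 729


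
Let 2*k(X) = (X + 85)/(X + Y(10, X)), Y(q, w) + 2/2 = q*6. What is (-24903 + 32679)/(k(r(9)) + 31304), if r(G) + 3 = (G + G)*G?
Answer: 94176/379133 ≈ 0.24840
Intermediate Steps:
Y(q, w) = -1 + 6*q (Y(q, w) = -1 + q*6 = -1 + 6*q)
r(G) = -3 + 2*G² (r(G) = -3 + (G + G)*G = -3 + (2*G)*G = -3 + 2*G²)
k(X) = (85 + X)/(2*(59 + X)) (k(X) = ((X + 85)/(X + (-1 + 6*10)))/2 = ((85 + X)/(X + (-1 + 60)))/2 = ((85 + X)/(X + 59))/2 = ((85 + X)/(59 + X))/2 = (85 + X)/(2*(59 + X)))
(-24903 + 32679)/(k(r(9)) + 31304) = (-24903 + 32679)/((85 + (-3 + 2*9²))/(2*(59 + (-3 + 2*9²))) + 31304) = 7776/((85 + (-3 + 2*81))/(2*(59 + (-3 + 2*81))) + 31304) = 7776/((85 + (-3 + 162))/(2*(59 + (-3 + 162))) + 31304) = 7776/((85 + 159)/(2*(59 + 159)) + 31304) = 7776/((½)*244/218 + 31304) = 7776/((½)*(1/218)*244 + 31304) = 7776/(61/109 + 31304) = 7776/(3412197/109) = 7776*(109/3412197) = 94176/379133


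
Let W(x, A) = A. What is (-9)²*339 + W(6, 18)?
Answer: 27477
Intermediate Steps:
(-9)²*339 + W(6, 18) = (-9)²*339 + 18 = 81*339 + 18 = 27459 + 18 = 27477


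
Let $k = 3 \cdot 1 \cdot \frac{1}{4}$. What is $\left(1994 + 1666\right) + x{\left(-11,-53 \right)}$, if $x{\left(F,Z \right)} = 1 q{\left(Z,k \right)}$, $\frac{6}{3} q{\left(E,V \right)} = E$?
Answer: $\frac{7267}{2} \approx 3633.5$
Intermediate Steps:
$k = \frac{3}{4}$ ($k = 3 \cdot 1 \cdot \frac{1}{4} = 3 \cdot \frac{1}{4} = \frac{3}{4} \approx 0.75$)
$q{\left(E,V \right)} = \frac{E}{2}$
$x{\left(F,Z \right)} = \frac{Z}{2}$ ($x{\left(F,Z \right)} = 1 \frac{Z}{2} = \frac{Z}{2}$)
$\left(1994 + 1666\right) + x{\left(-11,-53 \right)} = \left(1994 + 1666\right) + \frac{1}{2} \left(-53\right) = 3660 - \frac{53}{2} = \frac{7267}{2}$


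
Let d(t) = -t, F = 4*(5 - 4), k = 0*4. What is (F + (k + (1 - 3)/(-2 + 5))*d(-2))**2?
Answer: 64/9 ≈ 7.1111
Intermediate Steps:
k = 0
F = 4 (F = 4*1 = 4)
(F + (k + (1 - 3)/(-2 + 5))*d(-2))**2 = (4 + (0 + (1 - 3)/(-2 + 5))*(-1*(-2)))**2 = (4 + (0 - 2/3)*2)**2 = (4 - 2/3*2)**2 = (4 - 4/3)**2 = (8/3)**2 = 64/9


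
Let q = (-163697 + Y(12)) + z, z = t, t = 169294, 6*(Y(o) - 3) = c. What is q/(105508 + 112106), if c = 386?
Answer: 16993/652842 ≈ 0.026029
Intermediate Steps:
Y(o) = 202/3 (Y(o) = 3 + (1/6)*386 = 3 + 193/3 = 202/3)
z = 169294
q = 16993/3 (q = (-163697 + 202/3) + 169294 = -490889/3 + 169294 = 16993/3 ≈ 5664.3)
q/(105508 + 112106) = 16993/(3*(105508 + 112106)) = (16993/3)/217614 = (16993/3)*(1/217614) = 16993/652842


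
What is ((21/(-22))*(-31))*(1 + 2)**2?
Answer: 5859/22 ≈ 266.32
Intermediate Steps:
((21/(-22))*(-31))*(1 + 2)**2 = ((21*(-1/22))*(-31))*3**2 = -21/22*(-31)*9 = (651/22)*9 = 5859/22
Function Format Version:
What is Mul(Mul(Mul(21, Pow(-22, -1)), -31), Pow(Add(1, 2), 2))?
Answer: Rational(5859, 22) ≈ 266.32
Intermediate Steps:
Mul(Mul(Mul(21, Pow(-22, -1)), -31), Pow(Add(1, 2), 2)) = Mul(Mul(Mul(21, Rational(-1, 22)), -31), Pow(3, 2)) = Mul(Mul(Rational(-21, 22), -31), 9) = Mul(Rational(651, 22), 9) = Rational(5859, 22)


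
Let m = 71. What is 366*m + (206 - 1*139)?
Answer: 26053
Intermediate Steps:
366*m + (206 - 1*139) = 366*71 + (206 - 1*139) = 25986 + (206 - 139) = 25986 + 67 = 26053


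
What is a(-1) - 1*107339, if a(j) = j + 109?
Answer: -107231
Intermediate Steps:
a(j) = 109 + j
a(-1) - 1*107339 = (109 - 1) - 1*107339 = 108 - 107339 = -107231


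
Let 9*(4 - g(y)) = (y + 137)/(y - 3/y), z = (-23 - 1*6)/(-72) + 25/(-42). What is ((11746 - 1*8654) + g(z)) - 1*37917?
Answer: -235875471818/6773751 ≈ -34822.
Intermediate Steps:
z = -97/504 (z = (-23 - 6)*(-1/72) + 25*(-1/42) = -29*(-1/72) - 25/42 = 29/72 - 25/42 = -97/504 ≈ -0.19246)
g(y) = 4 - (137 + y)/(9*(y - 3/y)) (g(y) = 4 - (y + 137)/(9*(y - 3/y)) = 4 - (137 + y)/(9*(y - 3/y)))
((11746 - 1*8654) + g(z)) - 1*37917 = ((11746 - 1*8654) + (-108 - 137*(-97/504) + 35*(-97/504)²)/(9*(-3 + (-97/504)²))) - 1*37917 = ((11746 - 8654) + (-108 + 13289/504 + 35*(9409/254016))/(9*(-3 + 9409/254016))) - 37917 = (3092 + (-108 + 13289/504 + 47045/36288)/(9*(-752639/254016))) - 37917 = (3092 + (⅑)*(-254016/752639)*(-2915251/36288)) - 37917 = (3092 + 20406757/6773751) - 37917 = 20964844849/6773751 - 37917 = -235875471818/6773751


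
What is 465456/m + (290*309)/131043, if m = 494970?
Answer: 5852722906/3603464095 ≈ 1.6242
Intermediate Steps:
465456/m + (290*309)/131043 = 465456/494970 + (290*309)/131043 = 465456*(1/494970) + 89610*(1/131043) = 77576/82495 + 29870/43681 = 5852722906/3603464095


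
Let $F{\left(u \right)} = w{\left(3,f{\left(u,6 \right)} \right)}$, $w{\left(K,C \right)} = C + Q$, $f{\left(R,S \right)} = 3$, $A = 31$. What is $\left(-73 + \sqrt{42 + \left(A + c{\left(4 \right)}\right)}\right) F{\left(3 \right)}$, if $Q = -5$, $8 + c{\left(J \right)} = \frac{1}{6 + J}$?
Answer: $146 - \frac{\sqrt{6510}}{5} \approx 129.86$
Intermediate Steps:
$c{\left(J \right)} = -8 + \frac{1}{6 + J}$
$w{\left(K,C \right)} = -5 + C$ ($w{\left(K,C \right)} = C - 5 = -5 + C$)
$F{\left(u \right)} = -2$ ($F{\left(u \right)} = -5 + 3 = -2$)
$\left(-73 + \sqrt{42 + \left(A + c{\left(4 \right)}\right)}\right) F{\left(3 \right)} = \left(-73 + \sqrt{42 + \left(31 + \frac{-47 - 32}{6 + 4}\right)}\right) \left(-2\right) = \left(-73 + \sqrt{42 + \left(31 + \frac{-47 - 32}{10}\right)}\right) \left(-2\right) = \left(-73 + \sqrt{42 + \left(31 + \frac{1}{10} \left(-79\right)\right)}\right) \left(-2\right) = \left(-73 + \sqrt{42 + \left(31 - \frac{79}{10}\right)}\right) \left(-2\right) = \left(-73 + \sqrt{42 + \frac{231}{10}}\right) \left(-2\right) = \left(-73 + \sqrt{\frac{651}{10}}\right) \left(-2\right) = \left(-73 + \frac{\sqrt{6510}}{10}\right) \left(-2\right) = 146 - \frac{\sqrt{6510}}{5}$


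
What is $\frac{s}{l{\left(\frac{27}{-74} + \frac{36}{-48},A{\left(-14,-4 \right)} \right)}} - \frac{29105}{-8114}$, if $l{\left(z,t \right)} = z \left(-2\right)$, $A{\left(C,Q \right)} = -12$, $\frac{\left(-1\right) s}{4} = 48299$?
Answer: $- \frac{115997031131}{1338810} \approx -86642.0$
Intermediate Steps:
$s = -193196$ ($s = \left(-4\right) 48299 = -193196$)
$l{\left(z,t \right)} = - 2 z$
$\frac{s}{l{\left(\frac{27}{-74} + \frac{36}{-48},A{\left(-14,-4 \right)} \right)}} - \frac{29105}{-8114} = - \frac{193196}{\left(-2\right) \left(\frac{27}{-74} + \frac{36}{-48}\right)} - \frac{29105}{-8114} = - \frac{193196}{\left(-2\right) \left(27 \left(- \frac{1}{74}\right) + 36 \left(- \frac{1}{48}\right)\right)} - - \frac{29105}{8114} = - \frac{193196}{\left(-2\right) \left(- \frac{27}{74} - \frac{3}{4}\right)} + \frac{29105}{8114} = - \frac{193196}{\left(-2\right) \left(- \frac{165}{148}\right)} + \frac{29105}{8114} = - \frac{193196}{\frac{165}{74}} + \frac{29105}{8114} = \left(-193196\right) \frac{74}{165} + \frac{29105}{8114} = - \frac{14296504}{165} + \frac{29105}{8114} = - \frac{115997031131}{1338810}$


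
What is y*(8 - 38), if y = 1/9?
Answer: -10/3 ≈ -3.3333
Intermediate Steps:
y = ⅑ ≈ 0.11111
y*(8 - 38) = (8 - 38)/9 = (⅑)*(-30) = -10/3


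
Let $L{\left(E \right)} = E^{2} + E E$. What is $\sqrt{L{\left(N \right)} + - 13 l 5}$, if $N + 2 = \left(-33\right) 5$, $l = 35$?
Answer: $\sqrt{53503} \approx 231.31$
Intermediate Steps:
$N = -167$ ($N = -2 - 165 = -167$)
$L{\left(E \right)} = 2 E^{2}$ ($L{\left(E \right)} = E^{2} + E^{2} = 2 E^{2}$)
$\sqrt{L{\left(N \right)} + - 13 l 5} = \sqrt{2 \left(-167\right)^{2} + \left(-13\right) 35 \cdot 5} = \sqrt{2 \cdot 27889 - 2275} = \sqrt{55778 - 2275} = \sqrt{53503}$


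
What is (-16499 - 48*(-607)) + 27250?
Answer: 39887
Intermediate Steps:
(-16499 - 48*(-607)) + 27250 = (-16499 + 29136) + 27250 = 12637 + 27250 = 39887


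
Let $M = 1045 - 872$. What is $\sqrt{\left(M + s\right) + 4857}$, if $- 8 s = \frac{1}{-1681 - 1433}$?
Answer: $\frac{\sqrt{21678173453}}{2076} \approx 70.922$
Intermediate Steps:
$M = 173$ ($M = 1045 - 872 = 173$)
$s = \frac{1}{24912}$ ($s = - \frac{1}{8 \left(-1681 - 1433\right)} = - \frac{1}{8 \left(-3114\right)} = \left(- \frac{1}{8}\right) \left(- \frac{1}{3114}\right) = \frac{1}{24912} \approx 4.0141 \cdot 10^{-5}$)
$\sqrt{\left(M + s\right) + 4857} = \sqrt{\left(173 + \frac{1}{24912}\right) + 4857} = \sqrt{\frac{4309777}{24912} + 4857} = \sqrt{\frac{125307361}{24912}} = \frac{\sqrt{21678173453}}{2076}$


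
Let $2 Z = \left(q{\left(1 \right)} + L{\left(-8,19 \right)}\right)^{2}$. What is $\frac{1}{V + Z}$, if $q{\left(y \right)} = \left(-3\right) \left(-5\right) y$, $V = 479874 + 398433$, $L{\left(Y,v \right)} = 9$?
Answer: $\frac{1}{878595} \approx 1.1382 \cdot 10^{-6}$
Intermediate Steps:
$V = 878307$
$q{\left(y \right)} = 15 y$
$Z = 288$ ($Z = \frac{\left(15 \cdot 1 + 9\right)^{2}}{2} = \frac{\left(15 + 9\right)^{2}}{2} = \frac{24^{2}}{2} = \frac{1}{2} \cdot 576 = 288$)
$\frac{1}{V + Z} = \frac{1}{878307 + 288} = \frac{1}{878595}$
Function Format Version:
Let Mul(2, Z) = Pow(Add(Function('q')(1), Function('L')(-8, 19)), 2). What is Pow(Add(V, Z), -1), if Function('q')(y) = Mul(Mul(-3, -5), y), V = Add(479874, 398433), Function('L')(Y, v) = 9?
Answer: Rational(1, 878595) ≈ 1.1382e-6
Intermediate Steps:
V = 878307
Function('q')(y) = Mul(15, y)
Z = 288 (Z = Mul(Rational(1, 2), Pow(Add(Mul(15, 1), 9), 2)) = Mul(Rational(1, 2), Pow(Add(15, 9), 2)) = Mul(Rational(1, 2), Pow(24, 2)) = Mul(Rational(1, 2), 576) = 288)
Pow(Add(V, Z), -1) = Pow(Add(878307, 288), -1) = Pow(878595, -1) = Rational(1, 878595)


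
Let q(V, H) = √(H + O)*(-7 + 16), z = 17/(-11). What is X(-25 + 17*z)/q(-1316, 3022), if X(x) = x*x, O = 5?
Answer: 35344*√3027/366267 ≈ 5.3091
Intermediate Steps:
z = -17/11 (z = 17*(-1/11) = -17/11 ≈ -1.5455)
q(V, H) = 9*√(5 + H) (q(V, H) = √(H + 5)*(-7 + 16) = √(5 + H)*9 = 9*√(5 + H))
X(x) = x²
X(-25 + 17*z)/q(-1316, 3022) = (-25 + 17*(-17/11))²/((9*√(5 + 3022))) = (-25 - 289/11)²/((9*√3027)) = (-564/11)²*(√3027/27243) = 318096*(√3027/27243)/121 = 35344*√3027/366267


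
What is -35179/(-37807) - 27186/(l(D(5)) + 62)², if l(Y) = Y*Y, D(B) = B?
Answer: -253850417/95387061 ≈ -2.6613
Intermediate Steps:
l(Y) = Y²
-35179/(-37807) - 27186/(l(D(5)) + 62)² = -35179/(-37807) - 27186/(5² + 62)² = -35179*(-1/37807) - 27186/(25 + 62)² = 35179/37807 - 27186/(87²) = 35179/37807 - 27186/7569 = 35179/37807 - 27186*1/7569 = 35179/37807 - 9062/2523 = -253850417/95387061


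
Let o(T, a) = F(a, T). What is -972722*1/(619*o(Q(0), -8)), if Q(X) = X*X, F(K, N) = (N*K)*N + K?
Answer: 486361/2476 ≈ 196.43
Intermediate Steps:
F(K, N) = K + K*N² (F(K, N) = (K*N)*N + K = K*N² + K = K + K*N²)
Q(X) = X²
o(T, a) = a*(1 + T²)
-972722*1/(619*o(Q(0), -8)) = -972722*(-1/(4952*(1 + (0²)²))) = -972722*(-1/(4952*(1 + 0²))) = -972722*(-1/(4952*(1 + 0))) = -972722/(619*(-8*1)) = -972722/(619*(-8)) = -972722/(-4952) = -972722*(-1/4952) = 486361/2476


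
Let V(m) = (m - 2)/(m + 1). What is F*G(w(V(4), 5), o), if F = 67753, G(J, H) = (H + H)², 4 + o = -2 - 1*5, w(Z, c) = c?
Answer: 32792452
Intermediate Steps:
V(m) = (-2 + m)/(1 + m)
o = -11 (o = -4 + (-2 - 1*5) = -4 + (-2 - 5) = -4 - 7 = -11)
G(J, H) = 4*H² (G(J, H) = (2*H)² = 4*H²)
F*G(w(V(4), 5), o) = 67753*(4*(-11)²) = 67753*(4*121) = 67753*484 = 32792452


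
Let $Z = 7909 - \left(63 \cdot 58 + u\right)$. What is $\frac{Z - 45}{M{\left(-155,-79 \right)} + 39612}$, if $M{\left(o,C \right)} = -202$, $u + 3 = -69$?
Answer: $\frac{2141}{19705} \approx 0.10865$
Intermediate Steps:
$u = -72$ ($u = -3 - 69 = -72$)
$Z = 4327$ ($Z = 7909 - \left(63 \cdot 58 - 72\right) = 7909 - \left(3654 - 72\right) = 7909 - 3582 = 4327$)
$\frac{Z - 45}{M{\left(-155,-79 \right)} + 39612} = \frac{4327 - 45}{-202 + 39612} = \frac{4282}{39410} = 4282 \cdot \frac{1}{39410} = \frac{2141}{19705}$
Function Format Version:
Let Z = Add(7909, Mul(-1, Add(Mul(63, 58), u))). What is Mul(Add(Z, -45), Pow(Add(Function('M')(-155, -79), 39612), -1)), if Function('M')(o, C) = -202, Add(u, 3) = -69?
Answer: Rational(2141, 19705) ≈ 0.10865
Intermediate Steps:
u = -72 (u = Add(-3, -69) = -72)
Z = 4327 (Z = Add(7909, Mul(-1, Add(Mul(63, 58), -72))) = Add(7909, Mul(-1, Add(3654, -72))) = Add(7909, Mul(-1, 3582)) = Add(7909, -3582) = 4327)
Mul(Add(Z, -45), Pow(Add(Function('M')(-155, -79), 39612), -1)) = Mul(Add(4327, -45), Pow(Add(-202, 39612), -1)) = Mul(4282, Pow(39410, -1)) = Mul(4282, Rational(1, 39410)) = Rational(2141, 19705)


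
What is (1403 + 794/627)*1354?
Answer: 1192163150/627 ≈ 1.9014e+6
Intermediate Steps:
(1403 + 794/627)*1354 = (880475/627)*1354 = 1192163150/627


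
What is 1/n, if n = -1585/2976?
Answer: -2976/1585 ≈ -1.8776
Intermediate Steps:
n = -1585/2976 (n = -1585*1/2976 = -1585/2976 ≈ -0.53259)
1/n = 1/(-1585/2976) = -2976/1585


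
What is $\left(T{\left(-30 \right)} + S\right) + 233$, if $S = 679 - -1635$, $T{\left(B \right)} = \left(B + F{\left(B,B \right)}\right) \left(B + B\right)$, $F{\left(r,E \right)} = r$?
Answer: $6147$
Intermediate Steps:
$T{\left(B \right)} = 4 B^{2}$ ($T{\left(B \right)} = \left(B + B\right) \left(B + B\right) = 2 B 2 B = 4 B^{2}$)
$S = 2314$ ($S = 679 + 1635 = 2314$)
$\left(T{\left(-30 \right)} + S\right) + 233 = \left(4 \left(-30\right)^{2} + 2314\right) + 233 = \left(4 \cdot 900 + 2314\right) + 233 = \left(3600 + 2314\right) + 233 = 5914 + 233 = 6147$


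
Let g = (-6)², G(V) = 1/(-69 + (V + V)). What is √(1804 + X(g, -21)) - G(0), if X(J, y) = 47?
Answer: 1/69 + √1851 ≈ 43.038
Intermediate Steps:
G(V) = 1/(-69 + 2*V)
g = 36
√(1804 + X(g, -21)) - G(0) = √(1804 + 47) - 1/(-69 + 2*0) = √1851 - 1/(-69 + 0) = √1851 - 1/(-69) = √1851 - 1*(-1/69) = √1851 + 1/69 = 1/69 + √1851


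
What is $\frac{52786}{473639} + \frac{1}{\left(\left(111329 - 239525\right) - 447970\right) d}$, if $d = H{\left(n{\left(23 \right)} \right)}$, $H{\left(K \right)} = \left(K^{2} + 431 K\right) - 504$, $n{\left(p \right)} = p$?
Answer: $\frac{302249347380849}{2712027410079412} \approx 0.11145$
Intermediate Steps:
$H{\left(K \right)} = -504 + K^{2} + 431 K$
$d = 9938$ ($d = -504 + 23^{2} + 431 \cdot 23 = -504 + 529 + 9913 = 9938$)
$\frac{52786}{473639} + \frac{1}{\left(\left(111329 - 239525\right) - 447970\right) d} = \frac{52786}{473639} + \frac{1}{\left(\left(111329 - 239525\right) - 447970\right) 9938} = 52786 \cdot \frac{1}{473639} + \frac{1}{-128196 - 447970} \cdot \frac{1}{9938} = \frac{52786}{473639} + \frac{1}{-576166} \cdot \frac{1}{9938} = \frac{52786}{473639} - \frac{1}{5725937708} = \frac{302249347380849}{2712027410079412}$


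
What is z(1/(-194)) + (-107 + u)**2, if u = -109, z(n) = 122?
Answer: 46778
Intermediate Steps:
z(1/(-194)) + (-107 + u)**2 = 122 + (-107 - 109)**2 = 122 + (-216)**2 = 122 + 46656 = 46778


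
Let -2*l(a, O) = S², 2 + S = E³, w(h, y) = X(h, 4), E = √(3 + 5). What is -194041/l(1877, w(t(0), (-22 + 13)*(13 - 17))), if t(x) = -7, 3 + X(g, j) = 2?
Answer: 25031289/32258 + 1552328*√2/16129 ≈ 912.08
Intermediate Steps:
X(g, j) = -1 (X(g, j) = -3 + 2 = -1)
E = 2*√2 (E = √8 = 2*√2 ≈ 2.8284)
w(h, y) = -1
S = -2 + 16*√2 (S = -2 + (2*√2)³ = -2 + 16*√2 ≈ 20.627)
l(a, O) = -(-2 + 16*√2)²/2
-194041/l(1877, w(t(0), (-22 + 13)*(13 - 17))) = -194041/(-258 + 32*√2)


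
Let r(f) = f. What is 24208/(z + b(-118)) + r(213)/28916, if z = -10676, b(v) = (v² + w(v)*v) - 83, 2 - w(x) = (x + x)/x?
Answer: 700672673/91519140 ≈ 7.6560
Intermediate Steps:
w(x) = 0 (w(x) = 2 - (x + x)/x = 2 - 2*x/x = 2 - 1*2 = 2 - 2 = 0)
b(v) = -83 + v² (b(v) = (v² + 0*v) - 83 = (v² + 0) - 83 = v² - 83 = -83 + v²)
24208/(z + b(-118)) + r(213)/28916 = 24208/(-10676 + (-83 + (-118)²)) + 213/28916 = 24208/(-10676 + (-83 + 13924)) + 213*(1/28916) = 24208/(-10676 + 13841) + 213/28916 = 24208/3165 + 213/28916 = 700672673/91519140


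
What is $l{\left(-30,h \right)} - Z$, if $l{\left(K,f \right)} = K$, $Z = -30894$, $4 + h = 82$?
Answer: $30864$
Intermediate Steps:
$h = 78$ ($h = -4 + 82 = 78$)
$l{\left(-30,h \right)} - Z = -30 - -30894 = -30 + 30894 = 30864$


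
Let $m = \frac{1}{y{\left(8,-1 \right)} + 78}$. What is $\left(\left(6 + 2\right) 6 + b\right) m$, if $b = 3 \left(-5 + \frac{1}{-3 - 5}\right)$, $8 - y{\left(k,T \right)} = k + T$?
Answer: $\frac{261}{632} \approx 0.41297$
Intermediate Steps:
$y{\left(k,T \right)} = 8 - T - k$ ($y{\left(k,T \right)} = 8 - \left(k + T\right) = 8 - \left(T + k\right) = 8 - T - k$)
$b = - \frac{123}{8}$ ($b = 3 \left(-5 + \frac{1}{-8}\right) = 3 \left(-5 - \frac{1}{8}\right) = 3 \left(- \frac{41}{8}\right) = - \frac{123}{8} \approx -15.375$)
$m = \frac{1}{79}$ ($m = \frac{1}{\left(8 - -1 - 8\right) + 78} = \frac{1}{\left(8 + 1 - 8\right) + 78} = \frac{1}{1 + 78} = \frac{1}{79} \approx 0.012658$)
$\left(\left(6 + 2\right) 6 + b\right) m = \left(\left(6 + 2\right) 6 - \frac{123}{8}\right) \frac{1}{79} = \left(8 \cdot 6 - \frac{123}{8}\right) \frac{1}{79} = \left(48 - \frac{123}{8}\right) \frac{1}{79} = \frac{261}{8} \cdot \frac{1}{79} = \frac{261}{632}$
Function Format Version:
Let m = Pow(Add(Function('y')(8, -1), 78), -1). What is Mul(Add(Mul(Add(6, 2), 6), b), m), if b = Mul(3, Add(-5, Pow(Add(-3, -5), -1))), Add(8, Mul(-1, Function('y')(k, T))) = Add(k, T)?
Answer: Rational(261, 632) ≈ 0.41297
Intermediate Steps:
Function('y')(k, T) = Add(8, Mul(-1, T), Mul(-1, k)) (Function('y')(k, T) = Add(8, Mul(-1, Add(k, T))) = Add(8, Mul(-1, Add(T, k))) = Add(8, Add(Mul(-1, T), Mul(-1, k))) = Add(8, Mul(-1, T), Mul(-1, k)))
b = Rational(-123, 8) (b = Mul(3, Add(-5, Pow(-8, -1))) = Mul(3, Add(-5, Rational(-1, 8))) = Mul(3, Rational(-41, 8)) = Rational(-123, 8) ≈ -15.375)
m = Rational(1, 79) (m = Pow(Add(Add(8, Mul(-1, -1), Mul(-1, 8)), 78), -1) = Pow(Add(Add(8, 1, -8), 78), -1) = Pow(Add(1, 78), -1) = Pow(79, -1) = Rational(1, 79) ≈ 0.012658)
Mul(Add(Mul(Add(6, 2), 6), b), m) = Mul(Add(Mul(Add(6, 2), 6), Rational(-123, 8)), Rational(1, 79)) = Mul(Add(Mul(8, 6), Rational(-123, 8)), Rational(1, 79)) = Mul(Add(48, Rational(-123, 8)), Rational(1, 79)) = Mul(Rational(261, 8), Rational(1, 79)) = Rational(261, 632)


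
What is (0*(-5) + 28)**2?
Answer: 784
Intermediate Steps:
(0*(-5) + 28)**2 = (0 + 28)**2 = 28**2 = 784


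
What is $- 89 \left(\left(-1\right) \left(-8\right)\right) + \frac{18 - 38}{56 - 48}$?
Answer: $- \frac{1429}{2} \approx -714.5$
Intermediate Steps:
$- 89 \left(\left(-1\right) \left(-8\right)\right) + \frac{18 - 38}{56 - 48} = \left(-89\right) 8 - \frac{20}{8} = -712 - \frac{5}{2} = - \frac{1429}{2}$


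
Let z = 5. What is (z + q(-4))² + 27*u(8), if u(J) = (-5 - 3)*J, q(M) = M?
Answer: -1727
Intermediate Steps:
u(J) = -8*J
(z + q(-4))² + 27*u(8) = (5 - 4)² + 27*(-8*8) = 1² + 27*(-64) = 1 - 1728 = -1727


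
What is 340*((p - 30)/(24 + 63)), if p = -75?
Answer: -11900/29 ≈ -410.34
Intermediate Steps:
340*((p - 30)/(24 + 63)) = 340*((-75 - 30)/(24 + 63)) = 340*(-105/87) = 340*(-105*1/87) = 340*(-35/29) = -11900/29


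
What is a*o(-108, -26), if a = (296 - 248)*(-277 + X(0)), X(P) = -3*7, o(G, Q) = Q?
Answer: 371904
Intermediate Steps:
X(P) = -21
a = -14304 (a = (296 - 248)*(-277 - 21) = 48*(-298) = -14304)
a*o(-108, -26) = -14304*(-26) = 371904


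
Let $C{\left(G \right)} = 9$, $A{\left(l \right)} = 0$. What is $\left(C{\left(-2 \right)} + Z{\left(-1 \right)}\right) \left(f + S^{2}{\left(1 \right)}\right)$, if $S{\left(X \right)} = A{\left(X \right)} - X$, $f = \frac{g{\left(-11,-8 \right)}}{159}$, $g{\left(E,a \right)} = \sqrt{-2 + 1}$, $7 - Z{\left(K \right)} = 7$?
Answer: $9 + \frac{3 i}{53} \approx 9.0 + 0.056604 i$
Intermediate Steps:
$Z{\left(K \right)} = 0$ ($Z{\left(K \right)} = 7 - 7 = 0$)
$g{\left(E,a \right)} = i$ ($g{\left(E,a \right)} = \sqrt{-1} = i$)
$f = \frac{i}{159} \approx 0.0062893 i$
$S{\left(X \right)} = - X$ ($S{\left(X \right)} = 0 - X = - X$)
$\left(C{\left(-2 \right)} + Z{\left(-1 \right)}\right) \left(f + S^{2}{\left(1 \right)}\right) = \left(9 + 0\right) \left(\frac{i}{159} + \left(\left(-1\right) 1\right)^{2}\right) = 9 \left(\frac{i}{159} + \left(-1\right)^{2}\right) = 9 \left(\frac{i}{159} + 1\right) = 9 \left(1 + \frac{i}{159}\right) = 9 + \frac{3 i}{53}$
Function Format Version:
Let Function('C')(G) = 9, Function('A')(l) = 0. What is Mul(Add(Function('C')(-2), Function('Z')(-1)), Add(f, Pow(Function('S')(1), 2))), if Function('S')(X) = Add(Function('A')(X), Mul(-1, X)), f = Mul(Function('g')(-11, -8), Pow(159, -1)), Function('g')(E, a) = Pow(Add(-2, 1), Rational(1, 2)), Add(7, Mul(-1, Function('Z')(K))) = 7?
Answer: Add(9, Mul(Rational(3, 53), I)) ≈ Add(9.0000, Mul(0.056604, I))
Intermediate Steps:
Function('Z')(K) = 0 (Function('Z')(K) = Add(7, Mul(-1, 7)) = Add(7, -7) = 0)
Function('g')(E, a) = I (Function('g')(E, a) = Pow(-1, Rational(1, 2)) = I)
f = Mul(Rational(1, 159), I) (f = Mul(I, Pow(159, -1)) = Mul(I, Rational(1, 159)) = Mul(Rational(1, 159), I) ≈ Mul(0.0062893, I))
Function('S')(X) = Mul(-1, X) (Function('S')(X) = Add(0, Mul(-1, X)) = Mul(-1, X))
Mul(Add(Function('C')(-2), Function('Z')(-1)), Add(f, Pow(Function('S')(1), 2))) = Mul(Add(9, 0), Add(Mul(Rational(1, 159), I), Pow(Mul(-1, 1), 2))) = Mul(9, Add(Mul(Rational(1, 159), I), Pow(-1, 2))) = Mul(9, Add(Mul(Rational(1, 159), I), 1)) = Mul(9, Add(1, Mul(Rational(1, 159), I))) = Add(9, Mul(Rational(3, 53), I))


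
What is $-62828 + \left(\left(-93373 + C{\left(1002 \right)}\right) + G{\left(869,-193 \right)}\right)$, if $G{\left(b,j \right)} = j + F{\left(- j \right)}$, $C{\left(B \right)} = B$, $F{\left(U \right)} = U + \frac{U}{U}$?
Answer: $-155198$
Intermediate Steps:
$F{\left(U \right)} = 1 + U$ ($F{\left(U \right)} = U + 1 = 1 + U$)
$G{\left(b,j \right)} = 1$ ($G{\left(b,j \right)} = j - \left(-1 + j\right) = 1$)
$-62828 + \left(\left(-93373 + C{\left(1002 \right)}\right) + G{\left(869,-193 \right)}\right) = -62828 + \left(\left(-93373 + 1002\right) + 1\right) = -62828 + \left(-92371 + 1\right) = -62828 - 92370 = -155198$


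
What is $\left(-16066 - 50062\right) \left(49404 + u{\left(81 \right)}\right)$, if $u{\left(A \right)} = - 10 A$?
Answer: $-3213424032$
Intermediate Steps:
$\left(-16066 - 50062\right) \left(49404 + u{\left(81 \right)}\right) = \left(-16066 - 50062\right) \left(49404 - 810\right) = - 66128 \left(49404 - 810\right) = \left(-66128\right) 48594 = -3213424032$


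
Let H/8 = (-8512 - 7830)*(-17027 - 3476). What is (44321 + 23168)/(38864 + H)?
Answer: 67489/2680519072 ≈ 2.5178e-5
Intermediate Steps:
H = 2680480208 (H = 8*((-8512 - 7830)*(-17027 - 3476)) = 8*(-16342*(-20503)) = 8*335060026 = 2680480208)
(44321 + 23168)/(38864 + H) = (44321 + 23168)/(38864 + 2680480208) = 67489/2680519072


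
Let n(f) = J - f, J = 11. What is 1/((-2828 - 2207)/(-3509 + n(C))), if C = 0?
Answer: 66/95 ≈ 0.69474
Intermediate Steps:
n(f) = 11 - f
1/((-2828 - 2207)/(-3509 + n(C))) = 1/((-2828 - 2207)/(-3509 + (11 - 1*0))) = 1/(-5035/(-3509 + (11 + 0))) = 1/(-5035/(-3509 + 11)) = 1/(-5035/(-3498)) = 1/(-5035*(-1/3498)) = 1/(95/66) = 66/95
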